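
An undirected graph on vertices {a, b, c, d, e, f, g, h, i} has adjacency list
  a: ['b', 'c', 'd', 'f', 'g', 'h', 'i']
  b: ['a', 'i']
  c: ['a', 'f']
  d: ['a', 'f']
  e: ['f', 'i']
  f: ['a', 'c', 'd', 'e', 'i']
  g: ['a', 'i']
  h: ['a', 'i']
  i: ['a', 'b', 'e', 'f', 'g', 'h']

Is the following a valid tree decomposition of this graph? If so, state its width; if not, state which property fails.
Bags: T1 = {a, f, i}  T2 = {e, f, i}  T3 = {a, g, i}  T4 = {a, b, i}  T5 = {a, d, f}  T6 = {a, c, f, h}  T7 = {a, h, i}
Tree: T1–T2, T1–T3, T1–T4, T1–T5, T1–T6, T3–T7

No — bags containing vertex h are not connected in the tree.

A tree decomposition must satisfy three properties: every vertex lies in some bag; for every edge, both endpoints lie together in some bag; and for every vertex, the bags containing it form a connected subtree. Here bags containing vertex h are not connected in the tree, so the decomposition is invalid.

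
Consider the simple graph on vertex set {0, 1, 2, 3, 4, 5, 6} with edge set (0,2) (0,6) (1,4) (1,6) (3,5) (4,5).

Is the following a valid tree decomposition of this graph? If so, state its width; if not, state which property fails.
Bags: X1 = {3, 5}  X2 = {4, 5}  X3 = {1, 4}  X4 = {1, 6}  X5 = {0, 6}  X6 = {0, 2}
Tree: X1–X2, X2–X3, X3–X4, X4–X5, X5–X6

Vertex coverage: the bags together contain {0, 1, 2, 3, 4, 5, 6}, the full vertex set. Edge coverage: each edge of G has both endpoints in at least one bag. Running intersection: for every vertex, the bags containing it form a connected subtree. All three properties hold, so this is a valid tree decomposition of width max|bag| − 1 = 1, and hence tw(G) ≤ 1.

Yes; width 1.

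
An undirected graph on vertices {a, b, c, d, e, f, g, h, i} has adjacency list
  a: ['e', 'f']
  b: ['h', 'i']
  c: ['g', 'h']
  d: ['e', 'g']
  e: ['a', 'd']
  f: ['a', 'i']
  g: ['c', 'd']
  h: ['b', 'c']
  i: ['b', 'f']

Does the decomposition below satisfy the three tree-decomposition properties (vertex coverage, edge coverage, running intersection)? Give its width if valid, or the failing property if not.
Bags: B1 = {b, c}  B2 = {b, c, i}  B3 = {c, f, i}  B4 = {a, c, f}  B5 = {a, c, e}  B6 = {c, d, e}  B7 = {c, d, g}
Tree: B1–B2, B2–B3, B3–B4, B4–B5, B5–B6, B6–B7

No — vertex h appears in no bag.

A tree decomposition must satisfy three properties: every vertex lies in some bag; for every edge, both endpoints lie together in some bag; and for every vertex, the bags containing it form a connected subtree. Here vertex h appears in no bag, so the decomposition is invalid.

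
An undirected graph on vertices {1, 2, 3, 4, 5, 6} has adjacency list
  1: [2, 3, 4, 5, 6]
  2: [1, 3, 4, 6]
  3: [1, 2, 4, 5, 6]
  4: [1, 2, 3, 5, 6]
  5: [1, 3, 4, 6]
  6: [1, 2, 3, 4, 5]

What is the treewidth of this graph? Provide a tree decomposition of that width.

Treewidth 4.
One such decomposition:
Bags: B1 = {1, 3, 4, 5, 6}  B2 = {1, 2, 3, 4, 6}
Tree: B1–B2

Each bag holds 5 vertices, so the decomposition has width 4, which upper-bounds the treewidth. For the lower bound, the 5 vertices {1, 2, 3, 4, 6} are pairwise adjacent, and any tree decomposition puts a clique entirely inside one bag — forcing width ≥ 4. Therefore the treewidth is 4.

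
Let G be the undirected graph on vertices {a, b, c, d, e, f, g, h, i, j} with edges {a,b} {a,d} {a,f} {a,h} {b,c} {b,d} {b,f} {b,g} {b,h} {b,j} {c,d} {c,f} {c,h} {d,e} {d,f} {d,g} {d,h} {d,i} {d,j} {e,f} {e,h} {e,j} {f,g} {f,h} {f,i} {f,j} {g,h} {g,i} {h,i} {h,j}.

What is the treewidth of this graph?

4

A width-4 tree decomposition is:
Bags: B1 = {b, d, f, h, j}  B2 = {a, b, d, f, h}  B3 = {b, d, f, g, h}  B4 = {d, f, g, h, i}  B5 = {d, e, f, h, j}  B6 = {b, c, d, f, h}
Tree: B1–B2, B2–B3, B3–B4, B1–B5, B3–B6
Each bag holds 5 vertices, so the decomposition has width 4, which upper-bounds the treewidth. On the other hand G contains the 5-clique {d, e, f, h, j}. A clique must lie in a single bag of any decomposition, so no decomposition can have width below 4. Combining the bounds, tw(G) = 4.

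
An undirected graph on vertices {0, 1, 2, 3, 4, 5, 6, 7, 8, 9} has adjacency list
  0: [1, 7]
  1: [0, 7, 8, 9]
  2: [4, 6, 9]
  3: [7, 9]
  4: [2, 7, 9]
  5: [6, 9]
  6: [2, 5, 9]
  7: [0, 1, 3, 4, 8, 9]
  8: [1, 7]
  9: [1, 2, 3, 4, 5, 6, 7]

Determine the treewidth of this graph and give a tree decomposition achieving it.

Treewidth 2.
One such decomposition:
Bags: B1 = {4, 7, 9}  B2 = {2, 4, 9}  B3 = {1, 7, 9}  B4 = {2, 6, 9}  B5 = {1, 7, 8}  B6 = {0, 1, 7}  B7 = {3, 7, 9}  B8 = {5, 6, 9}
Tree: B1–B2, B1–B3, B2–B4, B3–B5, B5–B6, B1–B7, B4–B8

The largest bag has 3 vertices, giving width 2; this decomposition certifies tw(G) ≤ 2. Conversely, {0, 1, 7} is a clique of size 3, and the vertices of any clique must share a bag in every tree decomposition; so some bag has ≥ 3 vertices and tw(G) ≥ 2. Combining the bounds, tw(G) = 2.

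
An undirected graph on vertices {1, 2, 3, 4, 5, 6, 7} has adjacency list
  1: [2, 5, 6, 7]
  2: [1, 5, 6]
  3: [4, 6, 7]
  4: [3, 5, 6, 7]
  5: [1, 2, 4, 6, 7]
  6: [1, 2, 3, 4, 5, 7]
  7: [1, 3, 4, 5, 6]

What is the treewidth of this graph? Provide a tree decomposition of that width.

Treewidth 3.
One such decomposition:
Bags: B1 = {1, 2, 5, 6}  B2 = {1, 5, 6, 7}  B3 = {4, 5, 6, 7}  B4 = {3, 4, 6, 7}
Tree: B1–B2, B2–B3, B3–B4

Each bag holds 4 vertices, so the decomposition has width 3, which upper-bounds the treewidth. Conversely, {3, 4, 6, 7} is a clique of size 4, and the vertices of any clique must share a bag in every tree decomposition; so some bag has ≥ 4 vertices and tw(G) ≥ 3. Therefore the treewidth is 3.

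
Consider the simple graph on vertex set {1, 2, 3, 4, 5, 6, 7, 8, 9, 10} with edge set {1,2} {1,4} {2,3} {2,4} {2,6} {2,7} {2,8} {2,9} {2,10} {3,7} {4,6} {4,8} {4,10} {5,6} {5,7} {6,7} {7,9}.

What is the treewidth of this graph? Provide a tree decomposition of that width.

Each bag holds 3 vertices, so the decomposition has width 2, which upper-bounds the treewidth. Conversely, {2, 7, 9} is a clique of size 3, and the vertices of any clique must share a bag in every tree decomposition; so some bag has ≥ 3 vertices and tw(G) ≥ 2. Therefore the treewidth is 2.

Treewidth 2.
Bags: B1 = {2, 4, 6}  B2 = {2, 4, 10}  B3 = {2, 6, 7}  B4 = {2, 4, 8}  B5 = {2, 3, 7}  B6 = {1, 2, 4}  B7 = {2, 7, 9}  B8 = {5, 6, 7}
Tree: B1–B2, B1–B3, B1–B4, B3–B5, B1–B6, B3–B7, B3–B8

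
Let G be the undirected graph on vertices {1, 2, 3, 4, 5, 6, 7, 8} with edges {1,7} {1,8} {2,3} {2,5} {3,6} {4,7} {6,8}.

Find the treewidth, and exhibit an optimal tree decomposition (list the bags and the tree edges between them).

Each bag holds 2 vertices, so the decomposition has width 1, which upper-bounds the treewidth. Since G has at least one edge (e.g. 4–7), it is not an edgeless graph, so tw(G) ≥ 1. Combining the bounds, tw(G) = 1.

Treewidth 1.
One such decomposition:
Bags: B1 = {4, 7}  B2 = {1, 7}  B3 = {1, 8}  B4 = {6, 8}  B5 = {3, 6}  B6 = {2, 3}  B7 = {2, 5}
Tree: B1–B2, B2–B3, B3–B4, B4–B5, B5–B6, B6–B7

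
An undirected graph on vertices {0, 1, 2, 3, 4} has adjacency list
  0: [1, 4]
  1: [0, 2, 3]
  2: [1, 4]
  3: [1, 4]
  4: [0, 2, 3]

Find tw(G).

A width-2 tree decomposition is:
Bags: B1 = {0, 1, 4}  B2 = {1, 2, 4}  B3 = {1, 3, 4}
Tree: B1–B2, B2–B3
The largest bag has 3 vertices, giving width 2; this decomposition certifies tw(G) ≤ 2. The edges 0–4–2–1–0 form a cycle, so G is not a tree and its treewidth is at least 2. Hence tw(G) = 2 exactly.

2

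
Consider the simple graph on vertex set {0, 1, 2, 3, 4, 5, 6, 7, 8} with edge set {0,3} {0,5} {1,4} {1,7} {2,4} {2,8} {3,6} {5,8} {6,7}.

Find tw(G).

2

A width-2 tree decomposition is:
Bags: B1 = {0, 5, 8}  B2 = {0, 3, 8}  B3 = {3, 6, 8}  B4 = {6, 7, 8}  B5 = {1, 7, 8}  B6 = {1, 4, 8}  B7 = {2, 4, 8}
Tree: B1–B2, B2–B3, B3–B4, B4–B5, B5–B6, B6–B7
Each bag holds 3 vertices, so the decomposition has width 2, which upper-bounds the treewidth. The edges 8–5–0–3–6–7–1–4–2–8 form a cycle, so G is not a tree and its treewidth is at least 2. The upper and lower bounds meet at 2, so that is the treewidth.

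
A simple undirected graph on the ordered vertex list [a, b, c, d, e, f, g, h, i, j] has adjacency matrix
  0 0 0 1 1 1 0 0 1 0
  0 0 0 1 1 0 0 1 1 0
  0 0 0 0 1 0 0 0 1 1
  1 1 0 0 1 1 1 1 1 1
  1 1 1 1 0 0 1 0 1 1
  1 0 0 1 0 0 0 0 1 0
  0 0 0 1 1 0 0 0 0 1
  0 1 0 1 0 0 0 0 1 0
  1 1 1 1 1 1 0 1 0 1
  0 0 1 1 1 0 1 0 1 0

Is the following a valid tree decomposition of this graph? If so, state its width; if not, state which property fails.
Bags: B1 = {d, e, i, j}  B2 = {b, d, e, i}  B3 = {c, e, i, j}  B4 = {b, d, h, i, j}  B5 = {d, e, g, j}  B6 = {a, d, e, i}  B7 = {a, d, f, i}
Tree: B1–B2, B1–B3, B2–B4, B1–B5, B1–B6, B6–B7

A tree decomposition must satisfy three properties: every vertex lies in some bag; for every edge, both endpoints lie together in some bag; and for every vertex, the bags containing it form a connected subtree. Here bags containing vertex j are not connected in the tree, so the decomposition is invalid.

No — bags containing vertex j are not connected in the tree.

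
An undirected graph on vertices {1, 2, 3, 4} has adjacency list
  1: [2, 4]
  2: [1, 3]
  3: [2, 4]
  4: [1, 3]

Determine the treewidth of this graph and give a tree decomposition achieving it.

Treewidth 2.
Bags: B1 = {1, 3, 4}  B2 = {1, 2, 3}
Tree: B1–B2

Every bag has size at most 3, so the width is 3 − 1 = 2 and tw(G) ≤ 2. For the lower bound, G contains the cycle 1–4–3–2–1, so G is not a forest; only forests have treewidth ≤ 1, hence tw(G) ≥ 2. The upper and lower bounds meet at 2, so that is the treewidth.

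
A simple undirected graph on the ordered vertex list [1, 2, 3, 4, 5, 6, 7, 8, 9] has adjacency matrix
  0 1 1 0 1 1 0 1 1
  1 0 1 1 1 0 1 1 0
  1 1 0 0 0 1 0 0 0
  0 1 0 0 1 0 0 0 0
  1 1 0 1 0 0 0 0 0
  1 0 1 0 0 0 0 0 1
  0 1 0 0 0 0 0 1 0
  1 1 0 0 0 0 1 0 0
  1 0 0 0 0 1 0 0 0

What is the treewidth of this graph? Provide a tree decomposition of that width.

Each bag holds 3 vertices, so the decomposition has width 2, which upper-bounds the treewidth. For the lower bound, the 3 vertices {1, 6, 9} are pairwise adjacent, and any tree decomposition puts a clique entirely inside one bag — forcing width ≥ 2. Therefore the treewidth is 2.

Treewidth 2.
Bags: B1 = {1, 2, 3}  B2 = {1, 2, 5}  B3 = {2, 4, 5}  B4 = {1, 2, 8}  B5 = {1, 3, 6}  B6 = {1, 6, 9}  B7 = {2, 7, 8}
Tree: B1–B2, B2–B3, B2–B4, B1–B5, B5–B6, B4–B7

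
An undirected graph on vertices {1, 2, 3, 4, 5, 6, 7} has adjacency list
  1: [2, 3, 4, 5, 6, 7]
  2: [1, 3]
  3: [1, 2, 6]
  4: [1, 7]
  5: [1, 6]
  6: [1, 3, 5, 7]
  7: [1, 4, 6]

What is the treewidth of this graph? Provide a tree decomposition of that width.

Treewidth 2.
Bags: B1 = {1, 6, 7}  B2 = {1, 4, 7}  B3 = {1, 5, 6}  B4 = {1, 3, 6}  B5 = {1, 2, 3}
Tree: B1–B2, B1–B3, B1–B4, B4–B5

Every bag has size at most 3, so the width is 3 − 1 = 2 and tw(G) ≤ 2. Conversely, {1, 2, 3} is a clique of size 3, and the vertices of any clique must share a bag in every tree decomposition; so some bag has ≥ 3 vertices and tw(G) ≥ 2. The upper and lower bounds meet at 2, so that is the treewidth.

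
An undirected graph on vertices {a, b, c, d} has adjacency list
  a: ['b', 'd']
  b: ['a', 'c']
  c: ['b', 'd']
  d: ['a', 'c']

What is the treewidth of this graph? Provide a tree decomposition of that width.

Treewidth 2.
One optimal decomposition is:
Bags: B1 = {a, b, d}  B2 = {b, c, d}
Tree: B1–B2

The largest bag has 3 vertices, giving width 2; this decomposition certifies tw(G) ≤ 2. The edges b–a–d–c–b form a cycle, so G is not a tree and its treewidth is at least 2. The upper and lower bounds meet at 2, so that is the treewidth.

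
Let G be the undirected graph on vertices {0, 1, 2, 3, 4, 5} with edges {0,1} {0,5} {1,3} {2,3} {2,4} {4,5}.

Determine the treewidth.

A width-2 tree decomposition is:
Bags: B1 = {0, 1, 5}  B2 = {1, 3, 5}  B3 = {2, 3, 5}  B4 = {2, 4, 5}
Tree: B1–B2, B2–B3, B3–B4
The largest bag has 3 vertices, giving width 2; this decomposition certifies tw(G) ≤ 2. Since 5–0–1–3–2–4–5 is a cycle in G, G is not acyclic. Forests are exactly the graphs of treewidth ≤ 1, so tw(G) ≥ 2. Therefore the treewidth is 2.

2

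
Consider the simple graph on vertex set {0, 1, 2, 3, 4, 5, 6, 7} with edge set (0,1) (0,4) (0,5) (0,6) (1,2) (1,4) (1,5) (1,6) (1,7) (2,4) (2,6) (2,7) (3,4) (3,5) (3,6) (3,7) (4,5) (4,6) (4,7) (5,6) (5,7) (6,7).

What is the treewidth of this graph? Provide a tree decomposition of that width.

The largest bag has 5 vertices, giving width 4; this decomposition certifies tw(G) ≤ 4. For the lower bound, the 5 vertices {1, 2, 4, 6, 7} are pairwise adjacent, and any tree decomposition puts a clique entirely inside one bag — forcing width ≥ 4. Combining the bounds, tw(G) = 4.

Treewidth 4.
Bags: B1 = {1, 4, 5, 6, 7}  B2 = {0, 1, 4, 5, 6}  B3 = {3, 4, 5, 6, 7}  B4 = {1, 2, 4, 6, 7}
Tree: B1–B2, B1–B3, B1–B4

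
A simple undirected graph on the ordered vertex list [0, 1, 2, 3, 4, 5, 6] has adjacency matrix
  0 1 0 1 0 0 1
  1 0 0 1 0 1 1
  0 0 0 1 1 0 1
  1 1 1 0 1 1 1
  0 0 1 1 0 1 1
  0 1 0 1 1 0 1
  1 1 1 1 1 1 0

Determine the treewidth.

3

A width-3 tree decomposition is:
Bags: B1 = {1, 3, 5, 6}  B2 = {3, 4, 5, 6}  B3 = {0, 1, 3, 6}  B4 = {2, 3, 4, 6}
Tree: B1–B2, B1–B3, B2–B4
Every bag has size at most 4, so the width is 4 − 1 = 3 and tw(G) ≤ 3. Conversely, {0, 1, 3, 6} is a clique of size 4, and the vertices of any clique must share a bag in every tree decomposition; so some bag has ≥ 4 vertices and tw(G) ≥ 3. Therefore the treewidth is 3.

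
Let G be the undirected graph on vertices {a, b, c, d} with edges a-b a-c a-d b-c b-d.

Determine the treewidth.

A width-2 tree decomposition is:
Bags: B1 = {a, b, c}  B2 = {a, b, d}
Tree: B1–B2
Every bag has size at most 3, so the width is 3 − 1 = 2 and tw(G) ≤ 2. On the other hand G contains the 3-clique {a, b, d}. A clique must lie in a single bag of any decomposition, so no decomposition can have width below 2. Hence tw(G) = 2 exactly.

2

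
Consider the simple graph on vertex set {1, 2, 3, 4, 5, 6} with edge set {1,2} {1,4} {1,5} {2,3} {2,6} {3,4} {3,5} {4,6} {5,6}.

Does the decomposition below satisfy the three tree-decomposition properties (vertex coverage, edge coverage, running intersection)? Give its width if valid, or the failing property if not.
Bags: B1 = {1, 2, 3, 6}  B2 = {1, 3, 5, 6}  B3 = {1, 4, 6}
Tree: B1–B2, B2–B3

A tree decomposition must satisfy three properties: every vertex lies in some bag; for every edge, both endpoints lie together in some bag; and for every vertex, the bags containing it form a connected subtree. Here edge (3,4) lies in no bag, so the decomposition is invalid.

No — edge (3,4) lies in no bag.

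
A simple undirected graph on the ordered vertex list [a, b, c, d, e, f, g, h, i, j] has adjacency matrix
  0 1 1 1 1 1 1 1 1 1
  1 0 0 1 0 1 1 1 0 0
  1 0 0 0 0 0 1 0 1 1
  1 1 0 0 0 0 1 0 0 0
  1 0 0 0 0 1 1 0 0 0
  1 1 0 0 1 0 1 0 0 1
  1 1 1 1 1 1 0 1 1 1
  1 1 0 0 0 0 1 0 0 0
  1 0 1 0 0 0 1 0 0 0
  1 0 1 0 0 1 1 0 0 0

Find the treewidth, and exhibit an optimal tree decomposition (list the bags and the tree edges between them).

Each bag holds 4 vertices, so the decomposition has width 3, which upper-bounds the treewidth. On the other hand G contains the 4-clique {a, b, d, g}. A clique must lie in a single bag of any decomposition, so no decomposition can have width below 3. Hence tw(G) = 3 exactly.

Treewidth 3.
Bags: B1 = {a, f, g, j}  B2 = {a, e, f, g}  B3 = {a, c, g, j}  B4 = {a, c, g, i}  B5 = {a, b, f, g}  B6 = {a, b, d, g}  B7 = {a, b, g, h}
Tree: B1–B2, B1–B3, B3–B4, B1–B5, B5–B6, B5–B7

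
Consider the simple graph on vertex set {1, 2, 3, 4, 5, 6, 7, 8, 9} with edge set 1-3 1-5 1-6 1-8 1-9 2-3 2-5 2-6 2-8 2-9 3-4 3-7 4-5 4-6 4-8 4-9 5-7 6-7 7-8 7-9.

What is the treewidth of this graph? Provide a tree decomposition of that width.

Treewidth 4.
One optimal decomposition is:
Bags: B1 = {1, 2, 4, 6, 7}  B2 = {1, 2, 4, 7, 9}  B3 = {1, 2, 4, 7, 8}  B4 = {1, 2, 3, 4, 7}  B5 = {1, 2, 4, 5, 7}
Tree: B1–B2, B2–B3, B3–B4, B4–B5

The largest bag has 5 vertices, giving width 4; this decomposition certifies tw(G) ≤ 4. For the lower bound: the 5 vertex sets {1,6}, {7,9}, {4,8}, {2}, {3} are disjoint, each induces a connected subgraph, and every pair is joined by at least one edge of G. Contracting each set to a single vertex therefore yields K_{5} as a minor, and since treewidth is minor-monotone, tw(G) ≥ tw(K_{5}) = 4. Hence tw(G) = 4 exactly.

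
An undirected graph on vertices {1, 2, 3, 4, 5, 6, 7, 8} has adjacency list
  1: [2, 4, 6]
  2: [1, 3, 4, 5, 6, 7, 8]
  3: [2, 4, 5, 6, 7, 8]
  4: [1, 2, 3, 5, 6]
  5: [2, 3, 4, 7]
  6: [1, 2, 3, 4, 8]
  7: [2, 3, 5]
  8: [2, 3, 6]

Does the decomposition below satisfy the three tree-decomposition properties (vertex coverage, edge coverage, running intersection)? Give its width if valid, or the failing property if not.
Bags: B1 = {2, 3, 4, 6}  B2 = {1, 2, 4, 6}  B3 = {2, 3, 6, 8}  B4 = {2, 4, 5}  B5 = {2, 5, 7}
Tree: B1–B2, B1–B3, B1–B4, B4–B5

No — edge (3,5) lies in no bag.

A tree decomposition must satisfy three properties: every vertex lies in some bag; for every edge, both endpoints lie together in some bag; and for every vertex, the bags containing it form a connected subtree. Here edge (3,5) lies in no bag, so the decomposition is invalid.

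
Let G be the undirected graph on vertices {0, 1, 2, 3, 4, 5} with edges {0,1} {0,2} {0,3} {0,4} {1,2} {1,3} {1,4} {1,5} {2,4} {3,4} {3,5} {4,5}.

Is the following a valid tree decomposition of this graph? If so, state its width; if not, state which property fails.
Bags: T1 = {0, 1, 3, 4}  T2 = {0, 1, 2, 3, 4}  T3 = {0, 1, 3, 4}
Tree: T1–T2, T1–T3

A tree decomposition must satisfy three properties: every vertex lies in some bag; for every edge, both endpoints lie together in some bag; and for every vertex, the bags containing it form a connected subtree. Here vertex 5 appears in no bag, so the decomposition is invalid.

No — vertex 5 appears in no bag.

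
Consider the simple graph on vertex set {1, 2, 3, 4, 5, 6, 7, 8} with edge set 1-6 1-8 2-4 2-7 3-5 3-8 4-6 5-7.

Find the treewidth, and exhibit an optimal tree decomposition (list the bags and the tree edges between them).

Treewidth 2.
One optimal decomposition is:
Bags: B1 = {1, 6, 8}  B2 = {4, 6, 8}  B3 = {2, 4, 8}  B4 = {2, 7, 8}  B5 = {5, 7, 8}  B6 = {3, 5, 8}
Tree: B1–B2, B2–B3, B3–B4, B4–B5, B5–B6

Every bag has size at most 3, so the width is 3 − 1 = 2 and tw(G) ≤ 2. Since 8–1–6–4–2–7–5–3–8 is a cycle in G, G is not acyclic. Forests are exactly the graphs of treewidth ≤ 1, so tw(G) ≥ 2. The upper and lower bounds meet at 2, so that is the treewidth.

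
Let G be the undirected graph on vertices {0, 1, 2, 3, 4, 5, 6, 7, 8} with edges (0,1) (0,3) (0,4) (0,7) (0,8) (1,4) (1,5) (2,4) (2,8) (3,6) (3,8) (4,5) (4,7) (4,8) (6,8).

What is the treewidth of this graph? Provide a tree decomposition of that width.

Treewidth 2.
One such decomposition:
Bags: B1 = {0, 1, 4}  B2 = {0, 4, 8}  B3 = {2, 4, 8}  B4 = {0, 3, 8}  B5 = {3, 6, 8}  B6 = {1, 4, 5}  B7 = {0, 4, 7}
Tree: B1–B2, B2–B3, B2–B4, B4–B5, B1–B6, B2–B7

Every bag has size at most 3, so the width is 3 − 1 = 2 and tw(G) ≤ 2. For the lower bound, the 3 vertices {0, 3, 8} are pairwise adjacent, and any tree decomposition puts a clique entirely inside one bag — forcing width ≥ 2. The upper and lower bounds meet at 2, so that is the treewidth.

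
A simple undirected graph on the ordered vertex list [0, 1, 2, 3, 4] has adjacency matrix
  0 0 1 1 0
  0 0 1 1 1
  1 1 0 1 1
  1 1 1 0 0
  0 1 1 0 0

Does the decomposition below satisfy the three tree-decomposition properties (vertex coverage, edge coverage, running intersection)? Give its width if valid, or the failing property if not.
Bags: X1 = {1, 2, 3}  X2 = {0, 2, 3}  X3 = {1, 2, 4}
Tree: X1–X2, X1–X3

Checking the three conditions: (i) the bags cover all of {0, 1, 2, 3, 4}; (ii) for each edge, some bag contains both endpoints; (iii) the bags containing any fixed vertex form a subtree. All hold, so the decomposition is valid with width 3 − 1 = 2.

Yes; width 2.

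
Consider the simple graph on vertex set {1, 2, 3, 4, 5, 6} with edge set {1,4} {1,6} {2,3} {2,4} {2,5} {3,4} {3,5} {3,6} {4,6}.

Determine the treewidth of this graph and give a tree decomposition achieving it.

Treewidth 2.
One optimal decomposition is:
Bags: B1 = {2, 3, 4}  B2 = {3, 4, 6}  B3 = {2, 3, 5}  B4 = {1, 4, 6}
Tree: B1–B2, B1–B3, B2–B4

Every bag has size at most 3, so the width is 3 − 1 = 2 and tw(G) ≤ 2. Conversely, {1, 4, 6} is a clique of size 3, and the vertices of any clique must share a bag in every tree decomposition; so some bag has ≥ 3 vertices and tw(G) ≥ 2. Hence tw(G) = 2 exactly.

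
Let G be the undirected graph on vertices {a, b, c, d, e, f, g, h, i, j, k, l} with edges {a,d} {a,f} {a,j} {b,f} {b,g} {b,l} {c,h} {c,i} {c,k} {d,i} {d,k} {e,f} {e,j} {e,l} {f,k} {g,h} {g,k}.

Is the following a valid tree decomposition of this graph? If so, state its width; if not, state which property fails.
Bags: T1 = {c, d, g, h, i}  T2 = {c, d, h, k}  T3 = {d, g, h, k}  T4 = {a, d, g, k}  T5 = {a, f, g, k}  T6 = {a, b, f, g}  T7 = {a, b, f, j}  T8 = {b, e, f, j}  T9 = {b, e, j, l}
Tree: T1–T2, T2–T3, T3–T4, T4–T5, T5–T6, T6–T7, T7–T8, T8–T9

A tree decomposition must satisfy three properties: every vertex lies in some bag; for every edge, both endpoints lie together in some bag; and for every vertex, the bags containing it form a connected subtree. Here bags containing vertex g are not connected in the tree, so the decomposition is invalid.

No — bags containing vertex g are not connected in the tree.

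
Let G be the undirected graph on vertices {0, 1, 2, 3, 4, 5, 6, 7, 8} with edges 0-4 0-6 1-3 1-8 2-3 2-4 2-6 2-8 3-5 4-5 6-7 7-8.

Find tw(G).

3

A width-3 tree decomposition is:
Bags: B1 = {0, 4, 6, 7}  B2 = {2, 4, 6, 7}  B3 = {2, 4, 7, 8}  B4 = {2, 4, 5, 8}  B5 = {2, 3, 5, 8}  B6 = {1, 3, 5, 8}
Tree: B1–B2, B2–B3, B3–B4, B4–B5, B5–B6
Every bag has size at most 4, so the width is 4 − 1 = 3 and tw(G) ≤ 3. For the lower bound: the 4 vertex sets {0,6,7}, {4}, {2}, {1,3,5,8} are disjoint, each induces a connected subgraph, and every pair is joined by at least one edge of G. Contracting each set to a single vertex therefore yields K_{4} as a minor, and since treewidth is minor-monotone, tw(G) ≥ tw(K_{4}) = 3. Combining the bounds, tw(G) = 3.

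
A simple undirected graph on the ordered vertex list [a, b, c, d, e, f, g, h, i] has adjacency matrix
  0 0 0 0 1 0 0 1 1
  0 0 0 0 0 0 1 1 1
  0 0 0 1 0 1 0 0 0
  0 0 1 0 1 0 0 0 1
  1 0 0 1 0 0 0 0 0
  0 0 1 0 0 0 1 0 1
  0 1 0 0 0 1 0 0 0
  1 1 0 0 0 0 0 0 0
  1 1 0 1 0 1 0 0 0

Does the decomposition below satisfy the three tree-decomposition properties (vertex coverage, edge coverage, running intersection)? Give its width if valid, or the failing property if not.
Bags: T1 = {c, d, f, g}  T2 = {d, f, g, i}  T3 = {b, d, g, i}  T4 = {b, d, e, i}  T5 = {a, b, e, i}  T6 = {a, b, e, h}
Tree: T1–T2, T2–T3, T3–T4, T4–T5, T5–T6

Vertex coverage: the bags together contain {a, b, c, d, e, f, g, h, i}, the full vertex set. Edge coverage: each edge of G has both endpoints in at least one bag. Running intersection: for every vertex, the bags containing it form a connected subtree. All three properties hold, so this is a valid tree decomposition of width max|bag| − 1 = 3, and hence tw(G) ≤ 3.

Yes; width 3.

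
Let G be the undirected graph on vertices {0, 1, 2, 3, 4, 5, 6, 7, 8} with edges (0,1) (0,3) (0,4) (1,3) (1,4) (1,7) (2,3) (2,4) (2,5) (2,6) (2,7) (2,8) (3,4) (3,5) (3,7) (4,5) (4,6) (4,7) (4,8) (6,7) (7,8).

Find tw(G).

A width-3 tree decomposition is:
Bags: B1 = {2, 3, 4, 7}  B2 = {1, 3, 4, 7}  B3 = {2, 3, 4, 5}  B4 = {0, 1, 3, 4}  B5 = {2, 4, 7, 8}  B6 = {2, 4, 6, 7}
Tree: B1–B2, B1–B3, B2–B4, B1–B5, B5–B6
Each bag holds 4 vertices, so the decomposition has width 3, which upper-bounds the treewidth. Conversely, {0, 1, 3, 4} is a clique of size 4, and the vertices of any clique must share a bag in every tree decomposition; so some bag has ≥ 4 vertices and tw(G) ≥ 3. Combining the bounds, tw(G) = 3.

3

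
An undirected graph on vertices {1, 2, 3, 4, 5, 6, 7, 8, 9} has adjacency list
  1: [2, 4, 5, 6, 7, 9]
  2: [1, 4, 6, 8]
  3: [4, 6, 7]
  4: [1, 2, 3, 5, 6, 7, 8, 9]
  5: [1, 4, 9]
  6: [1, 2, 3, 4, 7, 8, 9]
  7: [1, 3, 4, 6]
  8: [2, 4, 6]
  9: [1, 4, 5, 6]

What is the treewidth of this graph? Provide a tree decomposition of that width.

Treewidth 3.
One optimal decomposition is:
Bags: B1 = {1, 4, 5, 9}  B2 = {1, 4, 6, 9}  B3 = {1, 2, 4, 6}  B4 = {1, 4, 6, 7}  B5 = {3, 4, 6, 7}  B6 = {2, 4, 6, 8}
Tree: B1–B2, B2–B3, B3–B4, B4–B5, B3–B6

Every bag has size at most 4, so the width is 4 − 1 = 3 and tw(G) ≤ 3. For the lower bound, the 4 vertices {1, 4, 5, 9} are pairwise adjacent, and any tree decomposition puts a clique entirely inside one bag — forcing width ≥ 3. Combining the bounds, tw(G) = 3.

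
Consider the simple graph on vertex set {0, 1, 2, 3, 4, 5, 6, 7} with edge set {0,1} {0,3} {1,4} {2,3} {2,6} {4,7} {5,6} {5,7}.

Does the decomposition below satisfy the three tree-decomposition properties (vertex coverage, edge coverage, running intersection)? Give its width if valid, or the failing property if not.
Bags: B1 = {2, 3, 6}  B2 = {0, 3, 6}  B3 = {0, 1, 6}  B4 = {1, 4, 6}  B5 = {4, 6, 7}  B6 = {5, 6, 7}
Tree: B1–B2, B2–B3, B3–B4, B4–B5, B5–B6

Every vertex of G appears in some bag (union = {0, 1, 2, 3, 4, 5, 6, 7}); every edge is covered by a bag; and for each vertex v the set of bags containing v is connected in the bag tree. The decomposition is therefore valid. The largest bag has 3 vertices, so the width is 2.

Yes; width 2.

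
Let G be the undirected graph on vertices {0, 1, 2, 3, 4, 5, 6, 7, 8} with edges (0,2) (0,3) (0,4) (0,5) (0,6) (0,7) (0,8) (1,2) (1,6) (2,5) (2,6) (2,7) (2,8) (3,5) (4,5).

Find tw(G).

A width-2 tree decomposition is:
Bags: B1 = {0, 2, 5}  B2 = {0, 2, 7}  B3 = {0, 2, 6}  B4 = {1, 2, 6}  B5 = {0, 3, 5}  B6 = {0, 4, 5}  B7 = {0, 2, 8}
Tree: B1–B2, B2–B3, B3–B4, B1–B5, B5–B6, B2–B7
Each bag holds 3 vertices, so the decomposition has width 2, which upper-bounds the treewidth. Conversely, {0, 2, 8} is a clique of size 3, and the vertices of any clique must share a bag in every tree decomposition; so some bag has ≥ 3 vertices and tw(G) ≥ 2. Hence tw(G) = 2 exactly.

2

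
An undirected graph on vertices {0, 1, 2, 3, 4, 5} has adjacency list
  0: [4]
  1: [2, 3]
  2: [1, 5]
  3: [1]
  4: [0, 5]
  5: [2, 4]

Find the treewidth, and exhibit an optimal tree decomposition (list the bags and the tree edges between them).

The largest bag has 2 vertices, giving width 1; this decomposition certifies tw(G) ≤ 1. Since G has at least one edge (e.g. 0–4), it is not an edgeless graph, so tw(G) ≥ 1. The upper and lower bounds meet at 1, so that is the treewidth.

Treewidth 1.
Bags: B1 = {0, 4}  B2 = {4, 5}  B3 = {2, 5}  B4 = {1, 2}  B5 = {1, 3}
Tree: B1–B2, B2–B3, B3–B4, B4–B5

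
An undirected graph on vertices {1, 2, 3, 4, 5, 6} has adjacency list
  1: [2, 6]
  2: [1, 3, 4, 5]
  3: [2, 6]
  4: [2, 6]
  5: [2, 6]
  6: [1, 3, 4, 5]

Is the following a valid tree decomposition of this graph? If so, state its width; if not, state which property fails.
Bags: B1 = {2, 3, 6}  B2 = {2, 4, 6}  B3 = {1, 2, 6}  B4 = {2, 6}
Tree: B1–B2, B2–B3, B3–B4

A tree decomposition must satisfy three properties: every vertex lies in some bag; for every edge, both endpoints lie together in some bag; and for every vertex, the bags containing it form a connected subtree. Here vertex 5 appears in no bag, so the decomposition is invalid.

No — vertex 5 appears in no bag.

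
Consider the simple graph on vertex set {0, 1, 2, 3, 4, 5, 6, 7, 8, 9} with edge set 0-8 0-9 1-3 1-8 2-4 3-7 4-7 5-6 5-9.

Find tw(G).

1

A width-1 tree decomposition is:
Bags: B1 = {2, 4}  B2 = {4, 7}  B3 = {3, 7}  B4 = {1, 3}  B5 = {1, 8}  B6 = {0, 8}  B7 = {0, 9}  B8 = {5, 9}  B9 = {5, 6}
Tree: B1–B2, B2–B3, B3–B4, B4–B5, B5–B6, B6–B7, B7–B8, B8–B9
Each bag holds 2 vertices, so the decomposition has width 1, which upper-bounds the treewidth. Since G has at least one edge (e.g. 2–4), it is not an edgeless graph, so tw(G) ≥ 1. Combining the bounds, tw(G) = 1.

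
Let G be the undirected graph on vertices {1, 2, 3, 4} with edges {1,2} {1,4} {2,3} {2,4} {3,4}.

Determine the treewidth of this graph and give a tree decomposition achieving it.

Treewidth 2.
Bags: B1 = {2, 3, 4}  B2 = {1, 2, 4}
Tree: B1–B2

The largest bag has 3 vertices, giving width 2; this decomposition certifies tw(G) ≤ 2. For the lower bound, the 3 vertices {1, 2, 4} are pairwise adjacent, and any tree decomposition puts a clique entirely inside one bag — forcing width ≥ 2. Hence tw(G) = 2 exactly.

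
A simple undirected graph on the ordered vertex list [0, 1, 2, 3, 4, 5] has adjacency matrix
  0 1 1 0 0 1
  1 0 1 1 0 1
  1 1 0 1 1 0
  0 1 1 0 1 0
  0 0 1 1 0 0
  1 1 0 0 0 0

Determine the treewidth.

A width-2 tree decomposition is:
Bags: B1 = {1, 2, 3}  B2 = {0, 1, 2}  B3 = {2, 3, 4}  B4 = {0, 1, 5}
Tree: B1–B2, B1–B3, B2–B4
Each bag holds 3 vertices, so the decomposition has width 2, which upper-bounds the treewidth. On the other hand G contains the 3-clique {0, 1, 2}. A clique must lie in a single bag of any decomposition, so no decomposition can have width below 2. Combining the bounds, tw(G) = 2.

2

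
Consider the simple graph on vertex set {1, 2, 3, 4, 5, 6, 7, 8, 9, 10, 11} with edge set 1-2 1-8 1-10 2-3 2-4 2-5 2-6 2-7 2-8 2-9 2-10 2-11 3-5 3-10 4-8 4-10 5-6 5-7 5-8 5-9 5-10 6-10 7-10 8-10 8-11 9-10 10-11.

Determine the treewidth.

3

A width-3 tree decomposition is:
Bags: B1 = {2, 5, 6, 10}  B2 = {2, 5, 8, 10}  B3 = {2, 8, 10, 11}  B4 = {2, 5, 9, 10}  B5 = {1, 2, 8, 10}  B6 = {2, 3, 5, 10}  B7 = {2, 5, 7, 10}  B8 = {2, 4, 8, 10}
Tree: B1–B2, B2–B3, B2–B4, B2–B5, B1–B6, B2–B7, B5–B8
Every bag has size at most 4, so the width is 4 − 1 = 3 and tw(G) ≤ 3. On the other hand G contains the 4-clique {1, 2, 8, 10}. A clique must lie in a single bag of any decomposition, so no decomposition can have width below 3. Therefore the treewidth is 3.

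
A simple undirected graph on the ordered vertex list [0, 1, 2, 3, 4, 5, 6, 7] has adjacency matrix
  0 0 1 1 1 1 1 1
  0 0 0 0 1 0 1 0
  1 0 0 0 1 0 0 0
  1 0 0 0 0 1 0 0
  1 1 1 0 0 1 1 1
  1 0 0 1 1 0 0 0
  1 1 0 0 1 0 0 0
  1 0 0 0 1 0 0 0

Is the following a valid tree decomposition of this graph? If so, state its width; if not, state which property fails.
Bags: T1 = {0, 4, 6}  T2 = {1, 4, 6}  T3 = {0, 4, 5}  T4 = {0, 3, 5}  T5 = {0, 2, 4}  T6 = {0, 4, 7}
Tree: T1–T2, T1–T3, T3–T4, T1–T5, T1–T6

Yes; width 2.

Every vertex of G appears in some bag (union = {0, 1, 2, 3, 4, 5, 6, 7}); every edge is covered by a bag; and for each vertex v the set of bags containing v is connected in the bag tree. The decomposition is therefore valid. The largest bag has 3 vertices, so the width is 2.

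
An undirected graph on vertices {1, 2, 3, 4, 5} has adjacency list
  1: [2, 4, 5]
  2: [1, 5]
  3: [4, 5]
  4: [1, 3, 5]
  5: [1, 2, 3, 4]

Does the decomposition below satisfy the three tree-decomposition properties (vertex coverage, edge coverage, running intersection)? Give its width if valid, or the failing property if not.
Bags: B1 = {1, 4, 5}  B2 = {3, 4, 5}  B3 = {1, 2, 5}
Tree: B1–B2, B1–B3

Every vertex of G appears in some bag (union = {1, 2, 3, 4, 5}); every edge is covered by a bag; and for each vertex v the set of bags containing v is connected in the bag tree. The decomposition is therefore valid. The largest bag has 3 vertices, so the width is 2.

Yes; width 2.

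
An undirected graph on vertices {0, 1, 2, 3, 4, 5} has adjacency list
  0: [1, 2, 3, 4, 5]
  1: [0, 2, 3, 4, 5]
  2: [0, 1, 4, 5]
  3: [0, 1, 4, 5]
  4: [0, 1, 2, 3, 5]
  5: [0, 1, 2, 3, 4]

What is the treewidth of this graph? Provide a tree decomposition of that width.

Every bag has size at most 5, so the width is 5 − 1 = 4 and tw(G) ≤ 4. Conversely, {0, 1, 2, 4, 5} is a clique of size 5, and the vertices of any clique must share a bag in every tree decomposition; so some bag has ≥ 5 vertices and tw(G) ≥ 4. The upper and lower bounds meet at 4, so that is the treewidth.

Treewidth 4.
Bags: B1 = {0, 1, 2, 4, 5}  B2 = {0, 1, 3, 4, 5}
Tree: B1–B2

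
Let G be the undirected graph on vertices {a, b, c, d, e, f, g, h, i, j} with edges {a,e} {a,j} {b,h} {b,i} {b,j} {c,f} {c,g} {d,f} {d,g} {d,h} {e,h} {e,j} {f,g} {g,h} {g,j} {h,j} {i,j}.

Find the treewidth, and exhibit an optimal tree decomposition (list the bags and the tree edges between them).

Each bag holds 3 vertices, so the decomposition has width 2, which upper-bounds the treewidth. Conversely, {d, g, h} is a clique of size 3, and the vertices of any clique must share a bag in every tree decomposition; so some bag has ≥ 3 vertices and tw(G) ≥ 2. Combining the bounds, tw(G) = 2.

Treewidth 2.
One such decomposition:
Bags: B1 = {d, f, g}  B2 = {d, g, h}  B3 = {c, f, g}  B4 = {g, h, j}  B5 = {b, h, j}  B6 = {e, h, j}  B7 = {b, i, j}  B8 = {a, e, j}
Tree: B1–B2, B1–B3, B2–B4, B4–B5, B4–B6, B5–B7, B6–B8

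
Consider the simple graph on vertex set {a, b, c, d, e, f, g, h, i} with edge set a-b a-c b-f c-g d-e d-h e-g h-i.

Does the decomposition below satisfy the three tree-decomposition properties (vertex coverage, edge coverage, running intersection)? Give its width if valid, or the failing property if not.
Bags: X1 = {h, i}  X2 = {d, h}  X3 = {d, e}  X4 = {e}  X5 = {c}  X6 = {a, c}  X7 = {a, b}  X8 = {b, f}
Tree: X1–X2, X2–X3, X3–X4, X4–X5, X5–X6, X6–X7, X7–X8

A tree decomposition must satisfy three properties: every vertex lies in some bag; for every edge, both endpoints lie together in some bag; and for every vertex, the bags containing it form a connected subtree. Here vertex g appears in no bag, so the decomposition is invalid.

No — vertex g appears in no bag.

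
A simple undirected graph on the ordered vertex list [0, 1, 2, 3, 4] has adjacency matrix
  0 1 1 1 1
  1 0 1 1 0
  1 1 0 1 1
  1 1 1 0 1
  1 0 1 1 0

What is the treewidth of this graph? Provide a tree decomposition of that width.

The largest bag has 4 vertices, giving width 3; this decomposition certifies tw(G) ≤ 3. Conversely, {0, 1, 2, 3} is a clique of size 4, and the vertices of any clique must share a bag in every tree decomposition; so some bag has ≥ 4 vertices and tw(G) ≥ 3. The upper and lower bounds meet at 3, so that is the treewidth.

Treewidth 3.
One optimal decomposition is:
Bags: B1 = {0, 2, 3, 4}  B2 = {0, 1, 2, 3}
Tree: B1–B2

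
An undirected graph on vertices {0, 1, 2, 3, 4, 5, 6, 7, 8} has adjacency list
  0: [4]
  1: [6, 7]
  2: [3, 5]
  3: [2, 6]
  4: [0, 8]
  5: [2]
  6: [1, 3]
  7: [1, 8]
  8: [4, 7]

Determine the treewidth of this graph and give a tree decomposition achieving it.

Every bag has size at most 2, so the width is 2 − 1 = 1 and tw(G) ≤ 1. Since G has at least one edge (e.g. 5–2), it is not an edgeless graph, so tw(G) ≥ 1. Therefore the treewidth is 1.

Treewidth 1.
One such decomposition:
Bags: B1 = {2, 5}  B2 = {2, 3}  B3 = {3, 6}  B4 = {1, 6}  B5 = {1, 7}  B6 = {7, 8}  B7 = {4, 8}  B8 = {0, 4}
Tree: B1–B2, B2–B3, B3–B4, B4–B5, B5–B6, B6–B7, B7–B8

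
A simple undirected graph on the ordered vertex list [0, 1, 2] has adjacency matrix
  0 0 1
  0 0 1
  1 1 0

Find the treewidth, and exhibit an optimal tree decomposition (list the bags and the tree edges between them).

Treewidth 1.
One such decomposition:
Bags: B1 = {0, 2}  B2 = {1, 2}
Tree: B1–B2

Each bag holds 2 vertices, so the decomposition has width 1, which upper-bounds the treewidth. Any graph with an edge has treewidth ≥ 1, and G has the edge 2–0. The upper and lower bounds meet at 1, so that is the treewidth.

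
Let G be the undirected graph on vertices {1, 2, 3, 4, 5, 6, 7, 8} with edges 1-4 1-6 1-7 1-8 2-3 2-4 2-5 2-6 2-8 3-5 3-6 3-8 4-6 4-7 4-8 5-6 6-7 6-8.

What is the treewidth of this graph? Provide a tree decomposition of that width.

The largest bag has 4 vertices, giving width 3; this decomposition certifies tw(G) ≤ 3. For the lower bound, the 4 vertices {1, 4, 6, 8} are pairwise adjacent, and any tree decomposition puts a clique entirely inside one bag — forcing width ≥ 3. Hence tw(G) = 3 exactly.

Treewidth 3.
Bags: B1 = {2, 3, 6, 8}  B2 = {2, 4, 6, 8}  B3 = {1, 4, 6, 8}  B4 = {1, 4, 6, 7}  B5 = {2, 3, 5, 6}
Tree: B1–B2, B2–B3, B3–B4, B1–B5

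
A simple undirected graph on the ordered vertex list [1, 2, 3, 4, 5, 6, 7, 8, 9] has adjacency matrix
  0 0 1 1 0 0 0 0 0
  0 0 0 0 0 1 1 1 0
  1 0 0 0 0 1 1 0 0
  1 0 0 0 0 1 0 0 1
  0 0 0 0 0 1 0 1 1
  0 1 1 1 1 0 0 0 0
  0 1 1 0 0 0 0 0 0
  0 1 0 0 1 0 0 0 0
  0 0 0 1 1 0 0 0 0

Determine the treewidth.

A width-3 tree decomposition is:
Bags: B1 = {4, 5, 8, 9}  B2 = {4, 5, 6, 8}  B3 = {2, 4, 6, 8}  B4 = {1, 2, 4, 6}  B5 = {1, 2, 3, 6}  B6 = {1, 2, 3, 7}
Tree: B1–B2, B2–B3, B3–B4, B4–B5, B5–B6
Each bag holds 4 vertices, so the decomposition has width 3, which upper-bounds the treewidth. For the lower bound: the 4 vertex sets {5,8,9}, {4}, {6}, {1,2,3,7} are disjoint, each induces a connected subgraph, and every pair is joined by at least one edge of G. Contracting each set to a single vertex therefore yields K_{4} as a minor, and since treewidth is minor-monotone, tw(G) ≥ tw(K_{4}) = 3. The upper and lower bounds meet at 3, so that is the treewidth.

3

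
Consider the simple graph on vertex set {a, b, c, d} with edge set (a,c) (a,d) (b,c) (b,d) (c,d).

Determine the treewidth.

A width-2 tree decomposition is:
Bags: B1 = {a, c, d}  B2 = {b, c, d}
Tree: B1–B2
Every bag has size at most 3, so the width is 3 − 1 = 2 and tw(G) ≤ 2. Conversely, {a, c, d} is a clique of size 3, and the vertices of any clique must share a bag in every tree decomposition; so some bag has ≥ 3 vertices and tw(G) ≥ 2. The upper and lower bounds meet at 2, so that is the treewidth.

2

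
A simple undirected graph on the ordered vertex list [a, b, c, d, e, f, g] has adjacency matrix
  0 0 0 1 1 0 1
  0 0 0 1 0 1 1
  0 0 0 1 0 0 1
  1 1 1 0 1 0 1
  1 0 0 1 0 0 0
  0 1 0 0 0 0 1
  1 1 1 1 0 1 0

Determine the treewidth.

A width-2 tree decomposition is:
Bags: B1 = {a, d, g}  B2 = {a, d, e}  B3 = {b, d, g}  B4 = {c, d, g}  B5 = {b, f, g}
Tree: B1–B2, B1–B3, B1–B4, B3–B5
Every bag has size at most 3, so the width is 3 − 1 = 2 and tw(G) ≤ 2. On the other hand G contains the 3-clique {c, d, g}. A clique must lie in a single bag of any decomposition, so no decomposition can have width below 2. Therefore the treewidth is 2.

2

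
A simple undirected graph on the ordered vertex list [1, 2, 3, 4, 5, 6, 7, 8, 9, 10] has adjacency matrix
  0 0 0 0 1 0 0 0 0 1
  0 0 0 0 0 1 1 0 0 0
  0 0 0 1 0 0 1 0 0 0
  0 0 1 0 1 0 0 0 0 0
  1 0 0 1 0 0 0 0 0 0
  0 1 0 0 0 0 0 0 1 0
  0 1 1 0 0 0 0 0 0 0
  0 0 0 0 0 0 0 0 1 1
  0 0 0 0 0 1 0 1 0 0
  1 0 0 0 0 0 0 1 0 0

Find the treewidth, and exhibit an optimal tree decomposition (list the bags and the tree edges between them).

Treewidth 2.
One such decomposition:
Bags: B1 = {6, 8, 9}  B2 = {2, 6, 8}  B3 = {2, 7, 8}  B4 = {3, 7, 8}  B5 = {3, 4, 8}  B6 = {4, 5, 8}  B7 = {1, 5, 8}  B8 = {1, 8, 10}
Tree: B1–B2, B2–B3, B3–B4, B4–B5, B5–B6, B6–B7, B7–B8

The largest bag has 3 vertices, giving width 2; this decomposition certifies tw(G) ≤ 2. The edges 8–9–6–2–7–3–4–5–1–10–8 form a cycle, so G is not a tree and its treewidth is at least 2. Therefore the treewidth is 2.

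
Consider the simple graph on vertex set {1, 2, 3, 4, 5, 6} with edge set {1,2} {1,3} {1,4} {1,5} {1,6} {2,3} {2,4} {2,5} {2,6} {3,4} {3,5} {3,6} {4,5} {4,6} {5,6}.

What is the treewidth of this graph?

A width-5 tree decomposition is:
Bags: B1 = {1, 2, 3, 4, 5, 6}
Tree: (single bag)
A single bag containing all 6 vertices is trivially a valid decomposition of width 5. Conversely, {1, 2, 3, 4, 5, 6} is a clique of size 6, and the vertices of any clique must share a bag in every tree decomposition; so some bag has ≥ 6 vertices and tw(G) ≥ 5. Combining the bounds, tw(G) = 5.

5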